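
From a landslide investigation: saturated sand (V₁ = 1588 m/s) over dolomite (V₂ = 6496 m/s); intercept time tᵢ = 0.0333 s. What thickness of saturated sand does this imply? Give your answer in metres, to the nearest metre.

θ_c = arcsin(1588/6496) = 14.15°; cos θ_c = 0.9697.
tᵢ = 2h cos θ_c/V₁ ⇒ h = tᵢ·V₁/(2 cos θ_c) = 0.0333·1588/(2·0.9697) = 27.27 m.

27 m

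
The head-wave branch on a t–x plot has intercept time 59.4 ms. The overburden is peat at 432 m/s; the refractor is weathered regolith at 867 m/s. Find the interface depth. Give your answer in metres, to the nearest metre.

15 m

h = tᵢ·V₁·V₂ / (2·√(V₂²−V₁²)).
√(V₂²−V₁²) = √(867² − 432²) = 751.7 m/s.
h = 0.0594 s × 432 × 867 / (2 × 751.7) = 14.80 m.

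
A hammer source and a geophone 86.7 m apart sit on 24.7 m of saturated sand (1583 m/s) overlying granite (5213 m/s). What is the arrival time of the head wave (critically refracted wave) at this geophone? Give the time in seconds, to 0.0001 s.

θ_c = arcsin(V₁/V₂) = arcsin(1583/5213) = 17.68°, cos θ_c = 0.9528.
Intercept time tᵢ = 2h cos θ_c / V₁ = 2·24.7·0.9528/1583 = 0.02973 s.
t = x/V₂ + tᵢ = 86.7/5213 + 0.02973 = 0.04636 s.

0.0464 s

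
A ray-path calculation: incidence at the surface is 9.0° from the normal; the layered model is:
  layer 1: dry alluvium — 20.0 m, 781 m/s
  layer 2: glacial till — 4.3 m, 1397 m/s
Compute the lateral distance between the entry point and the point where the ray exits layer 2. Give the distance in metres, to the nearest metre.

p = sin θ₁/V₁ = sin 9.0°/781 = 2.0030e-04 s/m is conserved through the stack.
Layer 1: θ = 9.00°; offset = 20.0·tan 9.00° = 3.168 m.
Layer 2: sin θ = p·1397 = 0.2798 → θ = 16.25°; offset = 4.3·tan 16.25° = 1.253 m.
Total horizontal offset = 4.421 m.

4 m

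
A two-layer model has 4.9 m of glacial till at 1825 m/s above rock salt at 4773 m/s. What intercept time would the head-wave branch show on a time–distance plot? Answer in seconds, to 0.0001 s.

0.0050 s

θ_c = arcsin(V₁/V₂) = arcsin(1825/4773) = 22.48°; cos θ_c = 0.9240.
tᵢ = 2h·cos θ_c / V₁ = 2·4.9·0.9240 / 1825 = 0.00496 s.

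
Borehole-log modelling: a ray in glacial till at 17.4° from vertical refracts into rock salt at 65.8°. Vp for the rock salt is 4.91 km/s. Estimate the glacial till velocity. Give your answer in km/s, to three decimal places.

1.610 km/s

sin 17.4° = 0.2990; sin 65.8° = 0.9121.
V₁ = V₂·(sin θ₁/sin θ₂) = 4.91·(0.2990/0.9121) = 1.610 km/s.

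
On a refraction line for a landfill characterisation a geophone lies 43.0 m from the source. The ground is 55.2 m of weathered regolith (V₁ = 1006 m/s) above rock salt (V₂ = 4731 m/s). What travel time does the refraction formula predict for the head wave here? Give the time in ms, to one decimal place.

116.3 ms

t = x/V₂ + 2h·√(V₂²−V₁²)/(V₁V₂).
√(V₂²−V₁²) = √(4731²−1006²) = 4622.8 m/s; delay term = 2·55.2·4622.8/(1006·4731) = 0.10723 s.
t = 43.0/4731 + 0.10723 = 0.11632 s.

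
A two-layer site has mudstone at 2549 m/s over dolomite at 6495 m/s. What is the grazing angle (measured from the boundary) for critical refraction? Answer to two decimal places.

66.89°

Critical incidence: sin θ_c = V₁/V₂ = 2549/6495 = 0.3925.
θ_c = arcsin 0.3925 = 23.11°.
Measured from the interface: 90° − 23.11° = 66.89°.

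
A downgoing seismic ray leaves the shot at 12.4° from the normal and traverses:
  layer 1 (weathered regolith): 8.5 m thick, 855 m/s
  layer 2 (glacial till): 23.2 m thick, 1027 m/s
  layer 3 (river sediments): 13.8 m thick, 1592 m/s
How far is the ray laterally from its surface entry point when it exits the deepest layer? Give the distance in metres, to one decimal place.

14.1 m

Ray parameter p = sin 12.4° / 855 m/s = 2.5115e-04 s/m.
Layer 1: θ = 12.40°; offset = 8.5·tan 12.40° = 1.869 m.
Layer 2: sin θ = p·1027 = 0.2579 → θ = 14.95°; offset = 23.2·tan 14.95° = 6.194 m.
Layer 3: sin θ = p·1592 = 0.3998 → θ = 23.57°; offset = 13.8·tan 23.57° = 6.020 m.
Σ offsets = 14.082 m.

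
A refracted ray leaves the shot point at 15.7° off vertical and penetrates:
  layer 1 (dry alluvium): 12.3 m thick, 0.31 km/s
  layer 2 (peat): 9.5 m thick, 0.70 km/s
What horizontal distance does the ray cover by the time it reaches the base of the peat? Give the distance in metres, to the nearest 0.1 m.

10.8 m

Apply Snell's law at each interface; in layer i the horizontal offset is hᵢ·tan θᵢ.
Layer 1: θ = 15.70°; offset = 12.3·tan 15.70° = 3.457 m.
Layer 2: sin θ = 0.70·sin 15.7°/0.31 = 0.6110, θ = 37.66°; offset = 9.5·tan 37.66° = 7.333 m.
Total horizontal offset = 10.790 m.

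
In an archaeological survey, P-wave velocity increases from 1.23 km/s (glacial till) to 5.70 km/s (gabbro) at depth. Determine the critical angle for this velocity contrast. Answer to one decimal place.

12.5°

Critical incidence: sin θ_c = V₁/V₂ = 1.23/5.70 = 0.2158.
θ_c = arcsin 0.2158 = 12.46°.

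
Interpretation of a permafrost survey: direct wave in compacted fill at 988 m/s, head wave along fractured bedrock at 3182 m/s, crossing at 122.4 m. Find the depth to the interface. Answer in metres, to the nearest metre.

h = (x_cross/2)·√((V₂−V₁)/(V₂+V₁)).
(V₂−V₁)/(V₂+V₁) = (3182−988)/(3182+988) = 0.5261; √ = 0.7254.
h = (122.4/2)·0.7254 = 44.39 m.

44 m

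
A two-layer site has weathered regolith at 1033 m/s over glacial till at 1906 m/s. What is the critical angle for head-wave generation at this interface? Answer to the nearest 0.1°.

32.8°

Critical incidence: sin θ_c = V₁/V₂ = 1033/1906 = 0.5420.
θ_c = arcsin 0.5420 = 32.82°.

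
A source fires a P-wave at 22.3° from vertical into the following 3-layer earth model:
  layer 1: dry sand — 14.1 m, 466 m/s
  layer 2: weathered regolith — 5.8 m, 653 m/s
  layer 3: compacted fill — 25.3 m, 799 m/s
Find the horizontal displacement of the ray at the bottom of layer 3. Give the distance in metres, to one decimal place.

Apply Snell's law at each interface; in layer i the horizontal offset is hᵢ·tan θᵢ.
Layer 1: θ = 22.30°; offset = 14.1·tan 22.30° = 5.783 m.
Layer 2: sin θ = 653·sin 22.3°/466 = 0.5317, θ = 32.12°; offset = 5.8·tan 32.12° = 3.641 m.
Layer 3: sin θ = 799·sin 22.3°/466 = 0.6506, θ = 40.59°; offset = 25.3·tan 40.59° = 21.675 m.
Total horizontal offset = 31.100 m.

31.1 m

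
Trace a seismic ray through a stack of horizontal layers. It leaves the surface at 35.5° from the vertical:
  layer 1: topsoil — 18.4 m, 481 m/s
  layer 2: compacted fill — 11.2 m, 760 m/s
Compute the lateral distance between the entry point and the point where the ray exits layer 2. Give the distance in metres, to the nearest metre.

Ray parameter p = sin 35.5° / 481 m/s = 1.2073e-03 s/m.
Layer 1: θ = 35.50°; offset = 18.4·tan 35.50° = 13.125 m.
Layer 2: sin θ = p·760 = 0.9175 → θ = 66.57°; offset = 11.2·tan 66.57° = 25.842 m.
Σ offsets = 38.967 m.

39 m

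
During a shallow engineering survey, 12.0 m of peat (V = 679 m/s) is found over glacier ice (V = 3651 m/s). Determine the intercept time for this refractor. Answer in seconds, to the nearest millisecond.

0.035 s

tᵢ = 2h·√(V₂²−V₁²)/(V₁V₂).
√(V₂²−V₁²) = √(3651²−679²) = 3587.3 m/s.
tᵢ = 2·12.0·3587.3/(679·3651) = 0.03473 s.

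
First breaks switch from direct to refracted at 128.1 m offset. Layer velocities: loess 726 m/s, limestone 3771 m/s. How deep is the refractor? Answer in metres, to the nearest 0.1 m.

x_cross = 2h·√((V₂+V₁)/(V₂−V₁)) → h = x_cross / (2·√((V₂+V₁)/(V₂−V₁))).
√((V₂+V₁)/(V₂−V₁)) = √((3771+726)/(3771−726)) = 1.2153.
h = 128.1 / (2·1.2153) = 52.70 m.

52.7 m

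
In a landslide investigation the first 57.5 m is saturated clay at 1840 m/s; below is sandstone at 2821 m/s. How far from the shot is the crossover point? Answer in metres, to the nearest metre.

251 m

x_cross = 2h·√((V₂+V₁)/(V₂−V₁)).
(V₂+V₁)/(V₂−V₁) = (2821+1840)/(2821−1840) = 4.7513; √ = 2.1797.
x_cross = 2·57.5·2.1797 = 250.67 m.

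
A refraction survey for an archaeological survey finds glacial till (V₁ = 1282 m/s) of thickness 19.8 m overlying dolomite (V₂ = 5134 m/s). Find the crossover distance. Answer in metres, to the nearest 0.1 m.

51.1 m

θ_c = arcsin(1282/5134) = 14.46°, so cos θ_c = 0.9683 and tᵢ = 2h cos θ_c/V₁ = 0.0299 s.
At crossover x/V₁ = x/V₂ + tᵢ ⇒ x = tᵢ/(1/V₁ − 1/V₂) = 0.02991/(7.8003e-04 − 1.9478e-04) = 51.11 m.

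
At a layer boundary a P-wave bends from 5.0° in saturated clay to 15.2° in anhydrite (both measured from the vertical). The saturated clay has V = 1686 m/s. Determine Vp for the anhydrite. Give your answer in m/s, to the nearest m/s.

Snell's law: sin 5.0°/V₁ = sin 15.2°/V₂.
V₂ = V₁·sin 15.2°/sin 5.0° = 1686 × 3.0083 = 5071.97 m/s.

5072 m/s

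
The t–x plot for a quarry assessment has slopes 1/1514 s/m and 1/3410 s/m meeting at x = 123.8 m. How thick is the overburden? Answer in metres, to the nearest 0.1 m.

38.4 m

x_cross = 2h·√((V₂+V₁)/(V₂−V₁)) → h = x_cross / (2·√((V₂+V₁)/(V₂−V₁))).
√((V₂+V₁)/(V₂−V₁)) = √((3410+1514)/(3410−1514)) = 1.6115.
h = 123.8 / (2·1.6115) = 38.41 m.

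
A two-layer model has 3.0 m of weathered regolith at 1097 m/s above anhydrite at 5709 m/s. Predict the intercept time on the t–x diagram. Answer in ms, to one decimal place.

tᵢ = 2h·√(V₂²−V₁²)/(V₁V₂).
√(V₂²−V₁²) = √(5709²−1097²) = 5602.6 m/s.
tᵢ = 2·3.0·5602.6/(1097·5709) = 0.00537 s.

5.4 ms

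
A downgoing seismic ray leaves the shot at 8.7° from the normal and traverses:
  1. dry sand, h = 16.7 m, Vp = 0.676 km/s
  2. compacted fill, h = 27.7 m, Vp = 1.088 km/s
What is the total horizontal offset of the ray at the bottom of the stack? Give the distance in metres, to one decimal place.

Apply Snell's law at each interface; in layer i the horizontal offset is hᵢ·tan θᵢ.
Layer 1: θ = 8.70°; offset = 16.7·tan 8.70° = 2.555 m.
Layer 2: sin θ = 1.088·sin 8.7°/0.676 = 0.2434, θ = 14.09°; offset = 27.7·tan 14.09° = 6.953 m.
Total horizontal offset = 9.508 m.

9.5 m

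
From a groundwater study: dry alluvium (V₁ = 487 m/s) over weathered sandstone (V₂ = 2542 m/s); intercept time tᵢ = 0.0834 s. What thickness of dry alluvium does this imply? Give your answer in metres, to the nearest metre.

θ_c = arcsin(487/2542) = 11.05°; cos θ_c = 0.9815.
tᵢ = 2h cos θ_c/V₁ ⇒ h = tᵢ·V₁/(2 cos θ_c) = 0.0834·487/(2·0.9815) = 20.69 m.

21 m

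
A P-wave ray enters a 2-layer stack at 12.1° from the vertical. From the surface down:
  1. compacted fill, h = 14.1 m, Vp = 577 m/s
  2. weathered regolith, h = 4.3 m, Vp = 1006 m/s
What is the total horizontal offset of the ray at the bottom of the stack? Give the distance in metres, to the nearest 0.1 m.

4.7 m

Apply Snell's law at each interface; in layer i the horizontal offset is hᵢ·tan θᵢ.
Layer 1: θ = 12.10°; offset = 14.1·tan 12.10° = 3.023 m.
Layer 2: sin θ = 1006·sin 12.1°/577 = 0.3655, θ = 21.44°; offset = 4.3·tan 21.44° = 1.688 m.
Total horizontal offset = 4.711 m.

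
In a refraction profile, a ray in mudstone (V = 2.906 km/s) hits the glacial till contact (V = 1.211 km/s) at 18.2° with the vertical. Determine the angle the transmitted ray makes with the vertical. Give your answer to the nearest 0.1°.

Snell's law: sin θ₂ = (V₂/V₁)·sin θ₁ = (1.211/2.906)·sin 18.2° = 0.1302.
θ₂ = arcsin 0.1302 = 7.48° from the normal.

7.5°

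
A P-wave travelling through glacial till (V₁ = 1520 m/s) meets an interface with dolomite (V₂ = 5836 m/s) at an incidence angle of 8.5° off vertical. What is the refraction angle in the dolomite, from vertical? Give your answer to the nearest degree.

Snell's law: sin θ₂ = (V₂/V₁)·sin θ₁ = (5836/1520)·sin 8.5° = 0.5675.
θ₂ = sin⁻¹(0.5675) = 34.58° (from vertical).

35°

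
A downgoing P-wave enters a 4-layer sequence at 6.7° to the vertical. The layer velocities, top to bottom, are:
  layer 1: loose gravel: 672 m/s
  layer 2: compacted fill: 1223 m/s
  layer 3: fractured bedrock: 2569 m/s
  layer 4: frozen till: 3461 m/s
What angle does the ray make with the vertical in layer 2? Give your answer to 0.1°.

12.3°

Snell's law across each interface conserves sin θ / V, so sin θ_2 = V_2·sin θ₁/V₁.
sin θ_2 = 1223 × sin 6.7° / 672 = 0.2123.
θ_2 = arcsin 0.2123 = 12.26°.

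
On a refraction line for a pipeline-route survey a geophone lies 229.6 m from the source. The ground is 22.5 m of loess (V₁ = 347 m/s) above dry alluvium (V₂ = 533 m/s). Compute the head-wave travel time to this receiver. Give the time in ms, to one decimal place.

θ_c = arcsin(V₁/V₂) = arcsin(347/533) = 40.62°, cos θ_c = 0.7591.
Intercept time tᵢ = 2h cos θ_c / V₁ = 2·22.5·0.7591/347 = 0.09844 s.
t = x/V₂ + tᵢ = 229.6/533 + 0.09844 = 0.52921 s.

529.2 ms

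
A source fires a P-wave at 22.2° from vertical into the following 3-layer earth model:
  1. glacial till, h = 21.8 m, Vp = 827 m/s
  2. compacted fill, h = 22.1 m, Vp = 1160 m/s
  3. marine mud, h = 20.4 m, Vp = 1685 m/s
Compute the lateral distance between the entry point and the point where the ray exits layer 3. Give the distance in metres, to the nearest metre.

Apply Snell's law at each interface; in layer i the horizontal offset is hᵢ·tan θᵢ.
Layer 1: θ = 22.20°; offset = 21.8·tan 22.20° = 8.896 m.
Layer 2: sin θ = 1160·sin 22.2°/827 = 0.5300, θ = 32.00°; offset = 22.1·tan 32.00° = 13.812 m.
Layer 3: sin θ = 1685·sin 22.2°/827 = 0.7698, θ = 50.34°; offset = 20.4·tan 50.34° = 24.607 m.
Summing the layer offsets gives 47.315 m.

47 m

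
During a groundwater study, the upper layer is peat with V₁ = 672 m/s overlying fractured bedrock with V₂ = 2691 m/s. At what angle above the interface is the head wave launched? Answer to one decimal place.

75.5°

At critical incidence the refracted ray runs along the interface (θ₂ = 90°), so sin θ_c = V₁/V₂.
θ_c = arcsin(672/2691) = arcsin 0.2497 = 14.46°.
Measured from the interface: 90° − 14.46° = 75.54°.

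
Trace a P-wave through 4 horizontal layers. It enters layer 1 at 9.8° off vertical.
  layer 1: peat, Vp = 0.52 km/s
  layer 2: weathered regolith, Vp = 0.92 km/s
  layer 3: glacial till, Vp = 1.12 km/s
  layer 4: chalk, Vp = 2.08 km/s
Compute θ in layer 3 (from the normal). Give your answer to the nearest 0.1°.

21.5°

Ray parameter p = sin 9.8° / 0.52 = 3.2733e-01 s/km.
sin θ_3 = p·V_3 = 3.2733e-01 × 1.12 = 0.3666.
θ_3 = arcsin 0.3666 = 21.51°.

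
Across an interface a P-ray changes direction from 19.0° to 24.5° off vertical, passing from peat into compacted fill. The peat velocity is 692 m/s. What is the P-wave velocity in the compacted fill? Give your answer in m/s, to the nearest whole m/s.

Snell's law: sin 19.0°/V₁ = sin 24.5°/V₂.
V₂ = V₁·sin 24.5°/sin 19.0° = 692 × 1.2738 = 881.44 m/s.

881 m/s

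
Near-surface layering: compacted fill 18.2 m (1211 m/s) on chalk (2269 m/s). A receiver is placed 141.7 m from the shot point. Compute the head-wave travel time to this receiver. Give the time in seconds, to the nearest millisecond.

θ_c = arcsin(V₁/V₂) = arcsin(1211/2269) = 32.26°, cos θ_c = 0.8457.
Intercept time tᵢ = 2h cos θ_c / V₁ = 2·18.2·0.8457/1211 = 0.02542 s.
t = x/V₂ + tᵢ = 141.7/2269 + 0.02542 = 0.08787 s.

0.088 s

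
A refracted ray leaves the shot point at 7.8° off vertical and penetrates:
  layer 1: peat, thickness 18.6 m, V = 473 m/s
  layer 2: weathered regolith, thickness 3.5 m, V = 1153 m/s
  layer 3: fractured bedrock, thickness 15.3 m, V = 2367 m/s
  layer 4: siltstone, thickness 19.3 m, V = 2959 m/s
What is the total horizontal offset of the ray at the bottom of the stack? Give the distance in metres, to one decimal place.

48.9 m

p = sin θ₁/V₁ = sin 7.8°/473 = 2.8693e-04 s/m is conserved through the stack.
Layer 1: θ = 7.80°; offset = 18.6·tan 7.80° = 2.548 m.
Layer 2: sin θ = p·1153 = 0.3308 → θ = 19.32°; offset = 3.5·tan 19.32° = 1.227 m.
Layer 3: sin θ = p·2367 = 0.6792 → θ = 42.78°; offset = 15.3·tan 42.78° = 14.157 m.
Layer 4: sin θ = p·2959 = 0.8490 → θ = 58.10°; offset = 19.3·tan 58.10° = 31.012 m.
Summing the layer offsets gives 48.944 m.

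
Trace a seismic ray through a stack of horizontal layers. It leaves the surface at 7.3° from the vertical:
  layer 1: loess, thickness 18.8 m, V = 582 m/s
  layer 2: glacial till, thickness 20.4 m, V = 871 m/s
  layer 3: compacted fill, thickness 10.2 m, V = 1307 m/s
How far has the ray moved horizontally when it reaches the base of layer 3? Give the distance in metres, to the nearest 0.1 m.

9.4 m

Apply Snell's law at each interface; in layer i the horizontal offset is hᵢ·tan θᵢ.
Layer 1: θ = 7.30°; offset = 18.8·tan 7.30° = 2.408 m.
Layer 2: sin θ = 871·sin 7.3°/582 = 0.1902, θ = 10.96°; offset = 20.4·tan 10.96° = 3.951 m.
Layer 3: sin θ = 1307·sin 7.3°/582 = 0.2853, θ = 16.58°; offset = 10.2·tan 16.58° = 3.037 m.
Σ offsets = 9.397 m.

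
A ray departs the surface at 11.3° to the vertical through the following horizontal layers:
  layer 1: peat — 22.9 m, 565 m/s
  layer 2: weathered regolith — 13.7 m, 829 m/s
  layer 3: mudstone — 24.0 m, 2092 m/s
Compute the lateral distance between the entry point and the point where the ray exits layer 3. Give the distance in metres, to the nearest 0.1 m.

34.0 m

Apply Snell's law at each interface; in layer i the horizontal offset is hᵢ·tan θᵢ.
Layer 1: θ = 11.30°; offset = 22.9·tan 11.30° = 4.576 m.
Layer 2: sin θ = 829·sin 11.3°/565 = 0.2875, θ = 16.71°; offset = 13.7·tan 16.71° = 4.112 m.
Layer 3: sin θ = 2092·sin 11.3°/565 = 0.7255, θ = 46.51°; offset = 24.0·tan 46.51° = 25.302 m.
Summing the layer offsets gives 33.990 m.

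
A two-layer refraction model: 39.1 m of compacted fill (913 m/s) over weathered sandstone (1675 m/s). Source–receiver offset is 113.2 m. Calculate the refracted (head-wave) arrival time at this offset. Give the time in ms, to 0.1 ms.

θ_c = arcsin(V₁/V₂) = arcsin(913/1675) = 33.03°, cos θ_c = 0.8384.
Intercept time tᵢ = 2h cos θ_c / V₁ = 2·39.1·0.8384/913 = 0.07181 s.
t = x/V₂ + tᵢ = 113.2/1675 + 0.07181 = 0.13939 s.

139.4 ms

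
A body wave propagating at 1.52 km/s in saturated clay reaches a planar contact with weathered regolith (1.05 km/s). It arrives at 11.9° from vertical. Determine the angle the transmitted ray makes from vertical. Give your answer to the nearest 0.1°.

8.2°

Snell's law: sin θ₂ = (V₂/V₁)·sin θ₁ = (1.05/1.52)·sin 11.9° = 0.1424.
θ₂ = arcsin 0.1424 = 8.19° from the normal.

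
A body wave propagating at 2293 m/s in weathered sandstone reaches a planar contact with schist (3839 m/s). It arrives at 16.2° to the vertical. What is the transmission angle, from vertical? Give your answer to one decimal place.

27.8°

Snell's law: sin θ₂ = (V₂/V₁)·sin θ₁ = (3839/2293)·sin 16.2° = 0.4671.
θ₂ = arcsin 0.4671 = 27.85° from the normal.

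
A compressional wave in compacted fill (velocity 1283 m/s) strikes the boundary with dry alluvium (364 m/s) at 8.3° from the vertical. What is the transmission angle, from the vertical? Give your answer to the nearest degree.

2°

sin θ₁/V₁ = sin θ₂/V₂ ⇒ sin θ₂ = 364·sin 8.3°/1283 = 364·0.1444/1283 = 0.0410.
θ₂ = arcsin 0.0410 = 2.35° from the normal.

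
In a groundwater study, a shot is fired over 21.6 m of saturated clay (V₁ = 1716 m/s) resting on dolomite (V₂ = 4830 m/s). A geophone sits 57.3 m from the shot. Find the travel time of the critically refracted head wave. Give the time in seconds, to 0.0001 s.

0.0354 s

θ_c = arcsin(V₁/V₂) = arcsin(1716/4830) = 20.81°, cos θ_c = 0.9348.
Intercept time tᵢ = 2h cos θ_c / V₁ = 2·21.6·0.9348/1716 = 0.02353 s.
t = x/V₂ + tᵢ = 57.3/4830 + 0.02353 = 0.03540 s.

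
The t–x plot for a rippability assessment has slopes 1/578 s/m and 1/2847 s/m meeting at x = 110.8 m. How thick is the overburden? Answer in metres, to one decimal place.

x_cross = 2h·√((V₂+V₁)/(V₂−V₁)) → h = x_cross / (2·√((V₂+V₁)/(V₂−V₁))).
√((V₂+V₁)/(V₂−V₁)) = √((2847+578)/(2847−578)) = 1.2286.
h = 110.8 / (2·1.2286) = 45.09 m.

45.1 m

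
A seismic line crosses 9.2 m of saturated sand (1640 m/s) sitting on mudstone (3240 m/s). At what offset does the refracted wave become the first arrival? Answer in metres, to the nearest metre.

32 m

x_cross = 2h·√((V₂+V₁)/(V₂−V₁)).
(V₂+V₁)/(V₂−V₁) = (3240+1640)/(3240−1640) = 3.0500; √ = 1.7464.
x_cross = 2·9.2·1.7464 = 32.13 m.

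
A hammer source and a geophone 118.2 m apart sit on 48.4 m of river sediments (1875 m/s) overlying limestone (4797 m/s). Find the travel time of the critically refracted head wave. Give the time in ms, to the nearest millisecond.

θ_c = arcsin(V₁/V₂) = arcsin(1875/4797) = 23.01°, cos θ_c = 0.9204.
Intercept time tᵢ = 2h cos θ_c / V₁ = 2·48.4·0.9204/1875 = 0.04752 s.
t = x/V₂ + tᵢ = 118.2/4797 + 0.04752 = 0.07216 s.

72 ms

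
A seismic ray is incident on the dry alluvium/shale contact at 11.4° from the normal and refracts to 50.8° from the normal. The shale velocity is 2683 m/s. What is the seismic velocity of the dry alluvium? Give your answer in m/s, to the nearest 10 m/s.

680 m/s

Snell's law: sin 11.4°/V₁ = sin 50.8°/V₂.
V₁ = V₂·sin 11.4°/sin 50.8° = 2683 × 0.2551 = 684.33 m/s.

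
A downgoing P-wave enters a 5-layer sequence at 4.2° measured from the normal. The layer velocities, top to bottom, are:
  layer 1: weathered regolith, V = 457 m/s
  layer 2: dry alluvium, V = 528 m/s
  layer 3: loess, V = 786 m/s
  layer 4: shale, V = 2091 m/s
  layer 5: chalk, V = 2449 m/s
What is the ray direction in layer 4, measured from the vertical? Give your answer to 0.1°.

Ray parameter p = sin 4.2° / 457 = 1.6026e-04 s/m.
sin θ_4 = p·V_4 = 1.6026e-04 × 2091 = 0.3351.
θ_4 = arcsin 0.3351 = 19.58°.

19.6°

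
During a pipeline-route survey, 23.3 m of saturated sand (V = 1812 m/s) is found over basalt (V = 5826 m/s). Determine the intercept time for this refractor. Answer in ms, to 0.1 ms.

24.4 ms

θ_c = arcsin(V₁/V₂) = arcsin(1812/5826) = 18.12°; cos θ_c = 0.9504.
tᵢ = 2h·cos θ_c / V₁ = 2·23.3·0.9504 / 1812 = 0.02444 s.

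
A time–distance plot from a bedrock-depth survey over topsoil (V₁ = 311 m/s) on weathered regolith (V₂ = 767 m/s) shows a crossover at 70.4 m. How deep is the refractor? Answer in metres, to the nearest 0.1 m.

22.9 m

x_cross = 2h·√((V₂+V₁)/(V₂−V₁)) → h = x_cross / (2·√((V₂+V₁)/(V₂−V₁))).
√((V₂+V₁)/(V₂−V₁)) = √((767+311)/(767−311)) = 1.5375.
h = 70.4 / (2·1.5375) = 22.89 m.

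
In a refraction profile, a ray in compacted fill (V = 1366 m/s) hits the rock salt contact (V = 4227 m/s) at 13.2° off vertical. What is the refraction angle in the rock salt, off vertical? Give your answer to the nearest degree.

45°

sin θ₁/V₁ = sin θ₂/V₂ ⇒ sin θ₂ = 4227·sin 13.2°/1366 = 4227·0.2284/1366 = 0.7066.
θ₂ = sin⁻¹(0.7066) = 44.96° (from vertical).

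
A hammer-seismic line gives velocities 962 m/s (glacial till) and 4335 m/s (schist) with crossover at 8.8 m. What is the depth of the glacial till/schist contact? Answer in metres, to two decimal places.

3.51 m

h = (x_cross/2)·√((V₂−V₁)/(V₂+V₁)).
(V₂−V₁)/(V₂+V₁) = (4335−962)/(4335+962) = 0.6368; √ = 0.7980.
h = (8.8/2)·0.7980 = 3.51 m.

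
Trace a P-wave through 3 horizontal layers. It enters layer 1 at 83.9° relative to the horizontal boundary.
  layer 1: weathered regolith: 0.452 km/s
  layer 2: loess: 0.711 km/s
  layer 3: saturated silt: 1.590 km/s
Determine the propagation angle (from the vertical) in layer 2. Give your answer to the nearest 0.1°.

From the normal: θ₁ = 90° − 83.9° = 6.1°.
Ray parameter p = sin 6.1° / 0.452 = 2.3510e-01 s/km.
sin θ_2 = p·V_2 = 2.3510e-01 × 0.711 = 0.1672.
θ_2 = arcsin 0.1672 = 9.62°.

9.6°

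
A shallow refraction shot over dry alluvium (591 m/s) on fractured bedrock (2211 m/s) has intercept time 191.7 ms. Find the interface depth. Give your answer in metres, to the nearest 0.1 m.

58.8 m

h = tᵢ·V₁·V₂ / (2·√(V₂²−V₁²)).
√(V₂²−V₁²) = √(2211² − 591²) = 2130.5 m/s.
h = 0.1917 s × 591 × 2211 / (2 × 2130.5) = 58.79 m.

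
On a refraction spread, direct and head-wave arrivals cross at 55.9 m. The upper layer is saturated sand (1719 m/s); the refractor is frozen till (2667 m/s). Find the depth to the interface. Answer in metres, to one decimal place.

13.0 m

h = (x_cross/2)·√((V₂−V₁)/(V₂+V₁)).
(V₂−V₁)/(V₂+V₁) = (2667−1719)/(2667+1719) = 0.2161; √ = 0.4649.
h = (55.9/2)·0.4649 = 12.99 m.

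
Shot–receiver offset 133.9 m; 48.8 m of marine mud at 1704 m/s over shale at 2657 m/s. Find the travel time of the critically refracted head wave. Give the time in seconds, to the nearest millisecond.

0.094 s

θ_c = arcsin(V₁/V₂) = arcsin(1704/2657) = 39.89°, cos θ_c = 0.7673.
Intercept time tᵢ = 2h cos θ_c / V₁ = 2·48.8·0.7673/1704 = 0.04395 s.
t = x/V₂ + tᵢ = 133.9/2657 + 0.04395 = 0.09434 s.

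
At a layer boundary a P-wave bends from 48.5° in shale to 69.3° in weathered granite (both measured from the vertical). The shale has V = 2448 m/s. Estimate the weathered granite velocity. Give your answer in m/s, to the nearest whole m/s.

Snell's law: sin 48.5°/V₁ = sin 69.3°/V₂.
V₂ = V₁·sin 69.3°/sin 48.5° = 2448 × 1.2490 = 3057.55 m/s.

3058 m/s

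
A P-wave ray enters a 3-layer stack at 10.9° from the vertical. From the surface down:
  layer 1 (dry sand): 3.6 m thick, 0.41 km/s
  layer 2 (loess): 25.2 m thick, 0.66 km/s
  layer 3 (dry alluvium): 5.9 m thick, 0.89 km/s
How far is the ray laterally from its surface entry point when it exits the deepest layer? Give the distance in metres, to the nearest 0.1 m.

11.4 m

Apply Snell's law at each interface; in layer i the horizontal offset is hᵢ·tan θᵢ.
Layer 1: θ = 10.90°; offset = 3.6·tan 10.90° = 0.693 m.
Layer 2: sin θ = 0.66·sin 10.9°/0.41 = 0.3044, θ = 17.72°; offset = 25.2·tan 17.72° = 8.053 m.
Layer 3: sin θ = 0.89·sin 10.9°/0.41 = 0.4105, θ = 24.23°; offset = 5.9·tan 24.23° = 2.656 m.
Total horizontal offset = 11.402 m.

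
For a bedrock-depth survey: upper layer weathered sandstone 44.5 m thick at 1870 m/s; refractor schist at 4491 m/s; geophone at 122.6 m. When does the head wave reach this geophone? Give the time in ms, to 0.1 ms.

θ_c = arcsin(V₁/V₂) = arcsin(1870/4491) = 24.61°, cos θ_c = 0.9092.
Intercept time tᵢ = 2h cos θ_c / V₁ = 2·44.5·0.9092/1870 = 0.04327 s.
t = x/V₂ + tᵢ = 122.6/4491 + 0.04327 = 0.07057 s.

70.6 ms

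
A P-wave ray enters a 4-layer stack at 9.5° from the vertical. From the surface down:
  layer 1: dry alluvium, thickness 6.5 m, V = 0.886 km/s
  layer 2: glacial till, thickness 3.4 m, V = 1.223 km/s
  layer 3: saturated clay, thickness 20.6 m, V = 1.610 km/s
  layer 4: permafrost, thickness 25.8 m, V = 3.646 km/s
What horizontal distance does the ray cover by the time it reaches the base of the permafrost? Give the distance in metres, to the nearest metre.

Ray parameter p = sin 9.5° / 0.886 km/s = 1.8628e-01 s/km.
Layer 1: θ = 9.50°; offset = 6.5·tan 9.50° = 1.088 m.
Layer 2: sin θ = p·1.223 = 0.2278 → θ = 13.17°; offset = 3.4·tan 13.17° = 0.796 m.
Layer 3: sin θ = p·1.610 = 0.2999 → θ = 17.45°; offset = 20.6·tan 17.45° = 6.476 m.
Layer 4: sin θ = p·3.646 = 0.6792 → θ = 42.78°; offset = 25.8·tan 42.78° = 23.875 m.
Total horizontal offset = 32.234 m.

32 m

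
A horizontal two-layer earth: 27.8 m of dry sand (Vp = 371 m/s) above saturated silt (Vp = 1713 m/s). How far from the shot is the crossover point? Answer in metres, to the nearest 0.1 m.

69.3 m

x_cross = 2h·√((V₂+V₁)/(V₂−V₁)).
(V₂+V₁)/(V₂−V₁) = (1713+371)/(1713−371) = 1.5529; √ = 1.2462.
x_cross = 2·27.8·1.2462 = 69.29 m.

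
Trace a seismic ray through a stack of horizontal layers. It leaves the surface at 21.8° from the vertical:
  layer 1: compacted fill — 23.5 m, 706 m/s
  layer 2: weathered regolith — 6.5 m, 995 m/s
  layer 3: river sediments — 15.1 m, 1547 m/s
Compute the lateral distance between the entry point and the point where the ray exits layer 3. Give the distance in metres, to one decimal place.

p = sin θ₁/V₁ = sin 21.8°/706 = 5.2602e-04 s/m is conserved through the stack.
Layer 1: θ = 21.80°; offset = 23.5·tan 21.80° = 9.399 m.
Layer 2: sin θ = p·995 = 0.5234 → θ = 31.56°; offset = 6.5·tan 31.56° = 3.993 m.
Layer 3: sin θ = p·1547 = 0.8137 → θ = 54.46°; offset = 15.1·tan 54.46° = 21.141 m.
Summing the layer offsets gives 34.533 m.

34.5 m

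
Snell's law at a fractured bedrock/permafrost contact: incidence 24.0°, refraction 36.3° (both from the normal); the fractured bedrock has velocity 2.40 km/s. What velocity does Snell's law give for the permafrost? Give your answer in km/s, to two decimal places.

Snell's law: sin 24.0°/V₁ = sin 36.3°/V₂.
V₂ = V₁·sin 36.3°/sin 24.0° = 2.40 × 1.4555 = 3.49 km/s.

3.49 km/s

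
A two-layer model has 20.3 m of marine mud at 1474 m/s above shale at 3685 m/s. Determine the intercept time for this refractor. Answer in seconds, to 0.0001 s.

tᵢ = 2h·√(V₂²−V₁²)/(V₁V₂).
√(V₂²−V₁²) = √(3685²−1474²) = 3377.4 m/s.
tᵢ = 2·20.3·3377.4/(1474·3685) = 0.02524 s.

0.0252 s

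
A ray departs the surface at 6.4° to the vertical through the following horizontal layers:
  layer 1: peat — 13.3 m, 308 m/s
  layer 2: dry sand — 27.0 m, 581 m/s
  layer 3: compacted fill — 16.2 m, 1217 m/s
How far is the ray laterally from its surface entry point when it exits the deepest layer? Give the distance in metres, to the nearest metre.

Ray parameter p = sin 6.4° / 308 m/s = 3.6191e-04 s/m.
Layer 1: θ = 6.40°; offset = 13.3·tan 6.40° = 1.492 m.
Layer 2: sin θ = p·581 = 0.2103 → θ = 12.14°; offset = 27.0·tan 12.14° = 5.807 m.
Layer 3: sin θ = p·1217 = 0.4404 → θ = 26.13°; offset = 16.2·tan 26.13° = 7.948 m.
Summing the layer offsets gives 15.247 m.

15 m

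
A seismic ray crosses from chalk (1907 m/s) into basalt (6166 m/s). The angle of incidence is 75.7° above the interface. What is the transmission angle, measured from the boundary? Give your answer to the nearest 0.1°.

Convert to the normal: θ₁ = 90° − 75.7° = 14.3°.
sin θ₁/V₁ = sin θ₂/V₂ ⇒ sin θ₂ = 6166·sin 14.3°/1907 = 6166·0.2470/1907 = 0.7986.
θ₂ = arcsin 0.7986 = 53.00° from the normal.
From the interface: 90° − 53.00° = 37.00°.

37.0°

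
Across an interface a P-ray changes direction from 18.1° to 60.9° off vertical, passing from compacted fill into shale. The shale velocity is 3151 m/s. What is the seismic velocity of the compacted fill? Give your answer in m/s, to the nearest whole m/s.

Snell's law: sin 18.1°/V₁ = sin 60.9°/V₂.
V₁ = V₂·sin 18.1°/sin 60.9° = 3151 × 0.3556 = 1120.36 m/s.

1120 m/s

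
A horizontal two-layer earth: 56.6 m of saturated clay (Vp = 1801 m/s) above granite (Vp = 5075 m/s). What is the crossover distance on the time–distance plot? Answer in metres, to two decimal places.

164.05 m

x_cross = 2h·√((V₂+V₁)/(V₂−V₁)).
(V₂+V₁)/(V₂−V₁) = (5075+1801)/(5075−1801) = 2.1002; √ = 1.4492.
x_cross = 2·56.6·1.4492 = 164.05 m.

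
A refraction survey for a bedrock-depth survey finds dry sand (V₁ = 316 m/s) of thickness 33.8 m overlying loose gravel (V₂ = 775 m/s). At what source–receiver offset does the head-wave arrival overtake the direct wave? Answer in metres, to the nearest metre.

104 m

x_cross = 2h·√((V₂+V₁)/(V₂−V₁)).
(V₂+V₁)/(V₂−V₁) = (775+316)/(775−316) = 2.3769; √ = 1.5417.
x_cross = 2·33.8·1.5417 = 104.22 m.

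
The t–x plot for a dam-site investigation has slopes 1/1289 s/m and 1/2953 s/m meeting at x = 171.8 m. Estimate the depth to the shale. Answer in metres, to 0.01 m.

53.80 m

h = (x_cross/2)·√((V₂−V₁)/(V₂+V₁)).
(V₂−V₁)/(V₂+V₁) = (2953−1289)/(2953+1289) = 0.3923; √ = 0.6263.
h = (171.8/2)·0.6263 = 53.80 m.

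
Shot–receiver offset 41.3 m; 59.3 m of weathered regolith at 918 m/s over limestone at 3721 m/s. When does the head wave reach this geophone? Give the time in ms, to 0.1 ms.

θ_c = arcsin(V₁/V₂) = arcsin(918/3721) = 14.28°, cos θ_c = 0.9691.
Intercept time tᵢ = 2h cos θ_c / V₁ = 2·59.3·0.9691/918 = 0.12520 s.
t = x/V₂ + tᵢ = 41.3/3721 + 0.12520 = 0.13630 s.

136.3 ms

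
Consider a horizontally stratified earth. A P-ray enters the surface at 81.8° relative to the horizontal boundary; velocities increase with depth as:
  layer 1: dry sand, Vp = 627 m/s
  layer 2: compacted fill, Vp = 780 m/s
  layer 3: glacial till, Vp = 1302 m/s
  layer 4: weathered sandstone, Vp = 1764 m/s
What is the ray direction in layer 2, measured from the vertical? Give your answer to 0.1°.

10.2°

From the normal: θ₁ = 90° − 81.8° = 8.2°.
Snell's law across each interface conserves sin θ / V, so sin θ_2 = V_2·sin θ₁/V₁.
sin θ_2 = 780 × sin 8.2° / 627 = 0.1774.
θ_2 = arcsin 0.1774 = 10.22°.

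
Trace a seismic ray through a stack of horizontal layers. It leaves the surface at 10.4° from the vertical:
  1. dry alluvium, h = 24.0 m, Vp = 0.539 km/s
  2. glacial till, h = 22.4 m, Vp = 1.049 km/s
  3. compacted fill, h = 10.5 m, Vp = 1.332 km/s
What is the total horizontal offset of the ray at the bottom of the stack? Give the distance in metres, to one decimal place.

Apply Snell's law at each interface; in layer i the horizontal offset is hᵢ·tan θᵢ.
Layer 1: θ = 10.40°; offset = 24.0·tan 10.40° = 4.405 m.
Layer 2: sin θ = 1.049·sin 10.4°/0.539 = 0.3513, θ = 20.57°; offset = 22.4·tan 20.57° = 8.406 m.
Layer 3: sin θ = 1.332·sin 10.4°/0.539 = 0.4461, θ = 26.49°; offset = 10.5·tan 26.49° = 5.234 m.
Σ offsets = 18.044 m.

18.0 m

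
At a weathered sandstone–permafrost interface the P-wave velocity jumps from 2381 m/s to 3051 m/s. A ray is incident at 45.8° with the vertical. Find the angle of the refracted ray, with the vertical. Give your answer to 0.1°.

66.7°

Snell's law: sin θ₂ = (V₂/V₁)·sin θ₁ = (3051/2381)·sin 45.8° = 0.9186.
θ₂ = sin⁻¹(0.9186) = 66.73° (from vertical).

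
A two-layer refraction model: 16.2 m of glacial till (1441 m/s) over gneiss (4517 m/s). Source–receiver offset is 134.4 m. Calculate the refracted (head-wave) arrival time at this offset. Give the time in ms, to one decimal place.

θ_c = arcsin(V₁/V₂) = arcsin(1441/4517) = 18.60°, cos θ_c = 0.9477.
Intercept time tᵢ = 2h cos θ_c / V₁ = 2·16.2·0.9477/1441 = 0.02131 s.
t = x/V₂ + tᵢ = 134.4/4517 + 0.02131 = 0.05106 s.

51.1 ms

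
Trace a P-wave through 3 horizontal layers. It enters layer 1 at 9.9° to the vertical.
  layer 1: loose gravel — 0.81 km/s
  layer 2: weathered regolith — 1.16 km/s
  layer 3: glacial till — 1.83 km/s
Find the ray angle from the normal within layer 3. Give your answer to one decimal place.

22.9°

Ray parameter p = sin 9.9° / 0.81 = 2.1226e-01 s/km.
sin θ_3 = p·V_3 = 2.1226e-01 × 1.83 = 0.3884.
θ_3 = 22.86° from the vertical.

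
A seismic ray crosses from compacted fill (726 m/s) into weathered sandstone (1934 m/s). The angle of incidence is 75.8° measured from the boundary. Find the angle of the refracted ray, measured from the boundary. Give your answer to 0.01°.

Convert to the normal: θ₁ = 90° − 75.8° = 14.2°.
Snell's law: sin θ₂ = (V₂/V₁)·sin θ₁ = (1934/726)·sin 14.2° = 0.6535.
θ₂ = arcsin 0.6535 = 40.80° from the normal.
From the interface: 90° − 40.80° = 49.20°.

49.20°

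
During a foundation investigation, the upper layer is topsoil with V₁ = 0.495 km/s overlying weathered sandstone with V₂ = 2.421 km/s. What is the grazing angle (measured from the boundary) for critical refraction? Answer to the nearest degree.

78°

Critical incidence: sin θ_c = V₁/V₂ = 0.495/2.421 = 0.2045.
θ_c = arcsin 0.2045 = 11.80°.
Measured from the interface: 90° − 11.80° = 78.20°.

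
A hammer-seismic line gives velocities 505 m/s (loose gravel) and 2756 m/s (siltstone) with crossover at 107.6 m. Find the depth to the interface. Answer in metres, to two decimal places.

44.70 m

h = (x_cross/2)·√((V₂−V₁)/(V₂+V₁)).
(V₂−V₁)/(V₂+V₁) = (2756−505)/(2756+505) = 0.6903; √ = 0.8308.
h = (107.6/2)·0.8308 = 44.70 m.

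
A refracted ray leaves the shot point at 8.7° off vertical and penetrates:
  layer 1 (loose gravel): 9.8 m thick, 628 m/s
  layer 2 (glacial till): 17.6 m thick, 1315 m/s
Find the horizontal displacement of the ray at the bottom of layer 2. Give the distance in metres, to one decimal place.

p = sin θ₁/V₁ = sin 8.7°/628 = 2.4086e-04 s/m is conserved through the stack.
Layer 1: θ = 8.70°; offset = 9.8·tan 8.70° = 1.500 m.
Layer 2: sin θ = p·1315 = 0.3167 → θ = 18.47°; offset = 17.6·tan 18.47° = 5.877 m.
Σ offsets = 7.377 m.

7.4 m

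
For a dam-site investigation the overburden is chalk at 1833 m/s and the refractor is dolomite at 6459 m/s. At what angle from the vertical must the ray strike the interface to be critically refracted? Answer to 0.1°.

Critical incidence: sin θ_c = V₁/V₂ = 1833/6459 = 0.2838.
θ_c = arcsin 0.2838 = 16.49°.

16.5°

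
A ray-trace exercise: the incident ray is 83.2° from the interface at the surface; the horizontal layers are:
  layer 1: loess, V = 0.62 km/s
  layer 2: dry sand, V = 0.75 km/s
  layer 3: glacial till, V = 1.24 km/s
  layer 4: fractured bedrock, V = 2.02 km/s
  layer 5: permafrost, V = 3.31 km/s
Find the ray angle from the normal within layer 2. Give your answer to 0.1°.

From the normal: θ₁ = 90° − 83.2° = 6.8°.
Snell's law across each interface conserves sin θ / V, so sin θ_2 = V_2·sin θ₁/V₁.
sin θ_2 = 0.75 × sin 6.8° / 0.62 = 0.1432.
θ_2 = 8.23° from the vertical.

8.2°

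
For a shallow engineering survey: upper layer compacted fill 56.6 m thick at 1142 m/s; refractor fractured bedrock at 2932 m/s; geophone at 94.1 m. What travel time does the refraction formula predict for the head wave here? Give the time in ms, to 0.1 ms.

t = x/V₂ + 2h·√(V₂²−V₁²)/(V₁V₂).
√(V₂²−V₁²) = √(2932²−1142²) = 2700.5 m/s; delay term = 2·56.6·2700.5/(1142·2932) = 0.09130 s.
t = 94.1/2932 + 0.09130 = 0.12339 s.

123.4 ms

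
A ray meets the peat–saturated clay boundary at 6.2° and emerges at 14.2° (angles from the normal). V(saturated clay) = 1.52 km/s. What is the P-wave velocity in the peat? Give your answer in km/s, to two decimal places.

0.67 km/s

Snell's law: sin 6.2°/V₁ = sin 14.2°/V₂.
V₁ = V₂·sin 6.2°/sin 14.2° = 1.52 × 0.4403 = 0.67 km/s.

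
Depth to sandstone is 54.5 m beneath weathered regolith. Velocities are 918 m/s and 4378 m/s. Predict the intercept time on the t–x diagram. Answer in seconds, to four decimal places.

tᵢ = 2h·√(V₂²−V₁²)/(V₁V₂).
√(V₂²−V₁²) = √(4378²−918²) = 4280.7 m/s.
tᵢ = 2·54.5·4280.7/(918·4378) = 0.11610 s.

0.1161 s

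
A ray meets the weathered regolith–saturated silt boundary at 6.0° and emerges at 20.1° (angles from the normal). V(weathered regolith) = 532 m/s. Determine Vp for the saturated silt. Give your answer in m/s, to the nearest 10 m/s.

Snell's law: sin 6.0°/V₁ = sin 20.1°/V₂.
V₂ = V₁·sin 20.1°/sin 6.0° = 532 × 3.2877 = 1749.06 m/s.

1750 m/s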